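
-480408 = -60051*8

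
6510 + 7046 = 13556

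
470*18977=8919190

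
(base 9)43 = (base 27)1c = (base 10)39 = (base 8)47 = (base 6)103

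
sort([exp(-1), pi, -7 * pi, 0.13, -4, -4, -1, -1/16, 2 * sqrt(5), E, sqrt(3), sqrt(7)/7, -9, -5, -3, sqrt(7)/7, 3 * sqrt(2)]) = [-7 * pi, -9, -5, -4, -4, -3, -1, -1/16, 0.13, exp(-1), sqrt(7)/7, sqrt(7)/7, sqrt(3), E, pi, 3 * sqrt(2), 2 * sqrt(5)]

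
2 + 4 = 6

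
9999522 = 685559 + 9313963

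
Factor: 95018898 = 2^1 * 3^1 * 13^2 * 83^1 * 1129^1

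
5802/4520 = 1+641/2260 ≈ 1.28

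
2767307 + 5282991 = 8050298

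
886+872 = 1758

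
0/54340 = 0 = 0.00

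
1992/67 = 29 + 49/67 ≈ 29.73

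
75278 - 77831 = -2553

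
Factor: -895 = -1 * 5^1 * 179^1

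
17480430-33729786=-16249356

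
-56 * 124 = -6944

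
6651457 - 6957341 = -305884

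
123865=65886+57979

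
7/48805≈0.000143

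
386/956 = 193/478 ≈ 0.404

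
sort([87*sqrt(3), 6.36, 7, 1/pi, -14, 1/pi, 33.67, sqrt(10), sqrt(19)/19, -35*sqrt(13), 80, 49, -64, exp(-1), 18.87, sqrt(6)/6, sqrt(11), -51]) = [-35*sqrt(13), -64, -51, -14, sqrt(19)/19, 1/pi, 1/pi, exp(-1), sqrt(6)/6, sqrt(10), sqrt(11), 6.36, 7, 18.87, 33.67, 49, 80, 87*sqrt(3)]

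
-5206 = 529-5735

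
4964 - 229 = 4735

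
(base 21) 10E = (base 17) 19D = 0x1C7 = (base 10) 455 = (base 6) 2035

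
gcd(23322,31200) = 78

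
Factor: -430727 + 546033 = 2^1 * 57653^1 = 115306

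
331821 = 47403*7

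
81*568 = 46008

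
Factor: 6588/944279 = 2^2*3^3*7^(-3)*61^1*2753^(-1)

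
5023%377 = 122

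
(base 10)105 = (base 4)1221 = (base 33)36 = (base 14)77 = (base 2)1101001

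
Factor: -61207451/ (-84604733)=17^ (-1) * 127^ (-1) * 149^ (-1) * 263^ (-1) * 947^1 * 64633^1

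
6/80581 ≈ 0.0000745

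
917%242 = 191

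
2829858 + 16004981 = 18834839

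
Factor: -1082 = -1 * 2^1 * 541^1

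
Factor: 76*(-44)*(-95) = 2^4*5^1*11^1*19^2 = 317680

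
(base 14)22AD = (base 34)57F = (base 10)6033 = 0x1791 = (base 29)751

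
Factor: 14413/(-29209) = -1 * 7^1 * 29^1 * 71^1 * 29209^(-1)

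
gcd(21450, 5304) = 78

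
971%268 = 167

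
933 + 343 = 1276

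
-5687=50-5737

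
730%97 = 51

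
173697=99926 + 73771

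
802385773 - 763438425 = 38947348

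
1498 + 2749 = 4247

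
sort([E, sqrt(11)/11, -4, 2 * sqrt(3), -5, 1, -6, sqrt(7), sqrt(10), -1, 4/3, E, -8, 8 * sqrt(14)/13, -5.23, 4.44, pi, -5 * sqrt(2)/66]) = [-8, -6, -5.23, -5, -4, -1, -5 * sqrt(2)/66, sqrt(11)/11, 1, 4/3, 8 * sqrt(14)/13, sqrt(7), E, E, pi, sqrt(10), 2 * sqrt(3), 4.44]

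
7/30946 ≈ 0.000226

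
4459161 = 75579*59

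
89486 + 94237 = 183723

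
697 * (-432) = -301104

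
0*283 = 0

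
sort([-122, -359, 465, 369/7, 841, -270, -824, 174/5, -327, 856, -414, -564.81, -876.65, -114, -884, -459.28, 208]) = [-884, -876.65, -824, -564.81, -459.28, -414, -359, -327, -270, -122, -114, 174/5, 369/7, 208, 465, 841, 856]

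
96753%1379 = 223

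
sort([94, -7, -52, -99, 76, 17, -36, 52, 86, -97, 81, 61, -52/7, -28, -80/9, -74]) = [-99, -97, -74, -52, -36, -28, -80/9, -52/7, -7, 17, 52, 61, 76, 81, 86, 94]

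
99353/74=1342 + 45/74 ≈ 1342.61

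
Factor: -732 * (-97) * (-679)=-1 * 2^2 * 3^1 * 7^1 * 61^1 * 97^2=-48211716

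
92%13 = 1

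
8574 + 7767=16341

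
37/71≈0.521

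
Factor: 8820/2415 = 2^2*3^1*7^1*23^(-1) = 84/23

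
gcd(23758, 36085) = 7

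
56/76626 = 28/38313 ≈ 0.000731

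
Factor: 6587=7^1*941^1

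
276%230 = 46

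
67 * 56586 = 3791262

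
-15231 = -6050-9181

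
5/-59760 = -1/11952 ≈ -0.0000837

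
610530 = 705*866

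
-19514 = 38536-58050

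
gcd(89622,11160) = 18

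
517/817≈0.633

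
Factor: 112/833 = 2^4*7^(-1)*17^(-1) = 16/119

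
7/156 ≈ 0.0449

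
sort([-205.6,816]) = [-205.6,816]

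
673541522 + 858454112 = 1531995634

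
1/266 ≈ 0.00376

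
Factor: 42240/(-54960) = -1*2^4*11^1*229^(-1) = -176/229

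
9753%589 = 329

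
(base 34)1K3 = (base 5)24324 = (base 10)1839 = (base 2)11100101111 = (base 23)3AM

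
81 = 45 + 36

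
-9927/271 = -36 - 171/271 ≈ -36.63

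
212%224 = 212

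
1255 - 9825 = -8570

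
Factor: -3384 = -1 * 2^3 * 3^2 * 47^1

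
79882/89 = 897 + 49/89 ≈ 897.55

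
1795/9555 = 359/1911 ≈ 0.188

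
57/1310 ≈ 0.0435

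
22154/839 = 26+340/839 ≈ 26.41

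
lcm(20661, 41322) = 41322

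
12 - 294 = -282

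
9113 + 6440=15553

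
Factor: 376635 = 3^1*5^1*7^1*17^1*211^1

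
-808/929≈-0.870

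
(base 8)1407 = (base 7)2155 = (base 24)187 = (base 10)775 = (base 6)3331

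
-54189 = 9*(-6021)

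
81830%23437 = 11519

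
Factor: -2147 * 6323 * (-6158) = 2^1 * 19^1 * 113^1 * 3079^1 * 6323^1 = 83597811998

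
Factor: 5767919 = 83^1*69493^1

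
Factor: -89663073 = -1 * 3^1 * 109^1 * 274199^1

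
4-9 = -5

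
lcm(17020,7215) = 663780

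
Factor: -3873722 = -1 * 2^1 * 17^1 * 113933^1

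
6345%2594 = 1157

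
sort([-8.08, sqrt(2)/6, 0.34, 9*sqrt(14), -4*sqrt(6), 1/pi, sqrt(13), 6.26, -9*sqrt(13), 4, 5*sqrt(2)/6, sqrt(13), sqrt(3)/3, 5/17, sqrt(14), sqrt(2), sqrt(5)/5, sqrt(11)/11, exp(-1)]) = [-9*sqrt(13), -4*sqrt(6), -8.08, sqrt(2)/6, 5/17, sqrt(11)/11, 1/pi, 0.34, exp(-1), sqrt(5)/5, sqrt(3)/3, 5*sqrt(2)/6, sqrt(2), sqrt(13), sqrt(13), sqrt(14), 4, 6.26, 9*sqrt(14)]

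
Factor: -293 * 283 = -1 * 283^1 * 293^1 = -82919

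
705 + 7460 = 8165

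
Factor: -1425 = -1 * 3^1 * 5^2 * 19^1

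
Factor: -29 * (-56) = 2^3 * 7^1 * 29^1 = 1624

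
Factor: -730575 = -1*3^2*5^2*17^1*191^1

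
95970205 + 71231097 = 167201302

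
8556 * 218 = 1865208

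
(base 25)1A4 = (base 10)879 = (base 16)36F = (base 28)13B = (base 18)2CF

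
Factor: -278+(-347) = -1*5^4 = -625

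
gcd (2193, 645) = 129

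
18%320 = 18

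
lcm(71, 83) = 5893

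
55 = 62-7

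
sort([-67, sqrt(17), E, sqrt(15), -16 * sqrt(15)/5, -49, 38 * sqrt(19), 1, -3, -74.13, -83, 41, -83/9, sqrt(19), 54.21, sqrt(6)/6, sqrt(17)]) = [-83, -74.13, -67, -49, -16 * sqrt(15)/5, -83/9, -3, sqrt(6)/6, 1, E, sqrt(15), sqrt(17), sqrt(17), sqrt(19), 41, 54.21, 38 * sqrt(19)]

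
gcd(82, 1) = 1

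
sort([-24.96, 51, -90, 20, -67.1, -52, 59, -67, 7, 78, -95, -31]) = [-95, -90, -67.1, -67, -52, -31, -24.96, 7, 20, 51, 59, 78]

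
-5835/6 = -972-1/2 = -972.50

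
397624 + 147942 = 545566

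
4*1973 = 7892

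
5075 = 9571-4496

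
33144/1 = 33144 = 33144.00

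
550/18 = 30 + 5/9 ≈ 30.56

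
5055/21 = 1685/7 ≈ 240.71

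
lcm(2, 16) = 16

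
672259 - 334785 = 337474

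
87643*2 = 175286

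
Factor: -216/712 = -1*3^3*89^(-1) = -27/89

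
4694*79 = 370826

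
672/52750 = 336/26375 ≈ 0.0127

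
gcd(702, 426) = 6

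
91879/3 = 30626 + 1/3≈30626.33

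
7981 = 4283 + 3698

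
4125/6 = 687+1/2 = 687.50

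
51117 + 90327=141444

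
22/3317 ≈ 0.00663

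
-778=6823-7601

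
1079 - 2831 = -1752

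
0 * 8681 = 0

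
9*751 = 6759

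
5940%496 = 484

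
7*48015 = 336105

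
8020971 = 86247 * 93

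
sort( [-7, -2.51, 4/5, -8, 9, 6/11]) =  [-8, -7, -2.51, 6/11, 4/5, 9]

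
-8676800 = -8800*986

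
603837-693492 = -89655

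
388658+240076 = 628734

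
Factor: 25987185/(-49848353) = -1*3^2*5^1*7^1*82499^1*49848353^(-1)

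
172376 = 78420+93956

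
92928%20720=10048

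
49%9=4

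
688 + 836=1524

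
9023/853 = 10 + 493/853 ≈ 10.58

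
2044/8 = 255 + 1/2 = 255.50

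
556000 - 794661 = -238661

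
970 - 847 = 123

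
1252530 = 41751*30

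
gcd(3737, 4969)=1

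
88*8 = 704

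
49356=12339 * 4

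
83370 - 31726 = 51644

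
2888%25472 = 2888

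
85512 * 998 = 85340976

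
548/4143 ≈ 0.132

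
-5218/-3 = 1739 + 1/3 ≈ 1739.33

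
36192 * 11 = 398112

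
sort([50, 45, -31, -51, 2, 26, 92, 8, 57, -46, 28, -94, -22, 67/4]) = [-94, -51, -46, -31, -22, 2, 8, 67/4, 26, 28, 45, 50, 57, 92]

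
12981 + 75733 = 88714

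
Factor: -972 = -1*2^2*3^5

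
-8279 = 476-8755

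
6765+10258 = 17023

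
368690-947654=-578964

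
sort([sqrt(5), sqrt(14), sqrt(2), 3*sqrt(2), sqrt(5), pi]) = [sqrt(2), sqrt(5), sqrt(5), pi, sqrt(14), 3*sqrt(2)]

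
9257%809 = 358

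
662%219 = 5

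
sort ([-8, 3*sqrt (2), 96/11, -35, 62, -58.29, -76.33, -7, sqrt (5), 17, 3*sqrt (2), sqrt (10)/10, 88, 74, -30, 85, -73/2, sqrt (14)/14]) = [-76.33, -58.29, -73/2, -35, -30, -8, -7, sqrt (14)/14, sqrt (10)/10, sqrt (5), 3*sqrt (2), 3*sqrt (2), 96/11, 17, 62, 74, 85, 88]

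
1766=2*883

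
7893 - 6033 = 1860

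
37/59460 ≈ 0.000622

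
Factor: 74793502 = 2^1*7^2*37^1*20627^1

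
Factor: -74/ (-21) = 2^1 * 3^ (-1) * 7^ (-1) * 37^1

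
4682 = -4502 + 9184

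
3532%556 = 196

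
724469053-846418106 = -121949053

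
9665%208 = 97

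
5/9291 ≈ 0.000538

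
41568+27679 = 69247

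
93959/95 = 989 + 4/95 ≈ 989.04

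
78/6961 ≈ 0.0112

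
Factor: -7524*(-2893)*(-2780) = -1*2^4*3^2*5^1*11^2*19^1*139^1*263^1 = -60512070960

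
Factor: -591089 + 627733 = 2^2*9161^1 = 36644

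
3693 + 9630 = 13323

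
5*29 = 145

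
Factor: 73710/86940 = 2^(-1)*3^1*13^1*23^(-1) = 39/46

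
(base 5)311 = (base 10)81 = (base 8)121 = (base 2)1010001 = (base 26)33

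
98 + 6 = 104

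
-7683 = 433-8116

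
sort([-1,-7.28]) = [-7.28,-1]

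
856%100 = 56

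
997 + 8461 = 9458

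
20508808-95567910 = -75059102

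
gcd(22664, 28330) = 5666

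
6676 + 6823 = 13499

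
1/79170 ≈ 0.0000126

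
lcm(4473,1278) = 8946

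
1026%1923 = 1026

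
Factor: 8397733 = 29^1*289577^1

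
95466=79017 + 16449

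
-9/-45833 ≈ 0.000196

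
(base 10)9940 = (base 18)1cc4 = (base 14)38a0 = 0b10011011010100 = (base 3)111122011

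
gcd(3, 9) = 3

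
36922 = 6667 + 30255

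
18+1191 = 1209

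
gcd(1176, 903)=21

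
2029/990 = 2 + 49/990 ≈ 2.05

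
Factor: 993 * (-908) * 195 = -1 * 2^2 * 3^2 * 5^1 * 13^1 * 227^1 * 331^1 = -175820580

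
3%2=1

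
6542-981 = 5561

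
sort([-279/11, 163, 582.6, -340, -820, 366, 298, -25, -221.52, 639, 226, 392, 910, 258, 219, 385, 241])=[-820, -340, -221.52, -279/11, -25, 163, 219, 226, 241, 258, 298, 366, 385, 392, 582.6, 639, 910]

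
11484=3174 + 8310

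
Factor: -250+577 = 3^1*109^1 = 327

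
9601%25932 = 9601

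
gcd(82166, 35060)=2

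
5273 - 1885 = 3388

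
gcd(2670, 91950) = 30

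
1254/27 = 418/9 ≈ 46.44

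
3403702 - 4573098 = -1169396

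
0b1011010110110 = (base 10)5814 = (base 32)5lm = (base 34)510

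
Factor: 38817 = 3^2 * 19^1 * 227^1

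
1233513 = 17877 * 69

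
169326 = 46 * 3681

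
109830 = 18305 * 6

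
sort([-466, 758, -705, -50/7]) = [-705, -466, -50/7, 758]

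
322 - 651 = -329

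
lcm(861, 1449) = 59409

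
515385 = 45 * 11453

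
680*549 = 373320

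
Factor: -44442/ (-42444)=2^ (-1) * 3^ (-1) * 131^ (-1) * 823^1=823/786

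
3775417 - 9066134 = -5290717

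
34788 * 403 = 14019564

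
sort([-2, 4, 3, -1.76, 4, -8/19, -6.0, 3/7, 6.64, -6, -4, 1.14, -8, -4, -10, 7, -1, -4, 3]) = [-10, -8, -6.0, -6, -4, -4, -4, -2, -1.76, -1, -8/19, 3/7, 1.14, 3, 3, 4, 4, 6.64, 7]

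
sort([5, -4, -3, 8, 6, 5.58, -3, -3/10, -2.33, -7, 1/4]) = [-7, -4, -3, -3, -2.33, -3/10, 1/4, 5, 5.58, 6, 8]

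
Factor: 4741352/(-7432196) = -1 * 2^1 * 7^1 * 11^1 * 17^(-1) * 43^1 * 179^1 * 109297^(-1) = -1185338/1858049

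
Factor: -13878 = -1*2^1*3^3*257^1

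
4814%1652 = 1510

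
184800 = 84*2200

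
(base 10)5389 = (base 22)b2l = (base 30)5tj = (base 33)4va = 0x150d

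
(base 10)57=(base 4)321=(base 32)1p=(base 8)71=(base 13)45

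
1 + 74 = 75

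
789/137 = 5 + 104/137≈5.76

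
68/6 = 34/3 ≈ 11.33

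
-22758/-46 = 494+17/23 ≈ 494.74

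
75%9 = 3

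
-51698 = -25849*2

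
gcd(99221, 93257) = 1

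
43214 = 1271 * 34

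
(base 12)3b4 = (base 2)1000111000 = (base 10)568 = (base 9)701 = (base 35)g8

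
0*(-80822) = 0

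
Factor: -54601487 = -1 * 113^1 * 137^1 * 3527^1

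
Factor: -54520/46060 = -1 * 2^1 * 7^(-2) * 29^1 = -58/49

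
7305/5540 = 1461/1108 ≈ 1.32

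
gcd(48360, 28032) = 24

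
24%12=0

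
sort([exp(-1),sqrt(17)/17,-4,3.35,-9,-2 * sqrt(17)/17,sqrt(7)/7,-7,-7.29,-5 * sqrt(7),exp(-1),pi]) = [-5 * sqrt(7),-9,-7.29,-7,-4,-2 * sqrt(17)/17,sqrt(17)/17,exp(-1),exp(-1),sqrt(7)/7,pi,3.35]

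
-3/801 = -1/267 ≈ -0.00375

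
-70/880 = -7/88 ≈ -0.0795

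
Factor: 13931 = 13931^1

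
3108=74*42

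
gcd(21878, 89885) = 1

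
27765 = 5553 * 5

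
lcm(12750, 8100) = 688500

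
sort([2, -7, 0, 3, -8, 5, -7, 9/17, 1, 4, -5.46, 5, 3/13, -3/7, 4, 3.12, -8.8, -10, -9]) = [-10, -9, -8.8, -8, -7, -7, -5.46, -3/7, 0, 3/13, 9/17, 1, 2, 3, 3.12, 4, 4, 5, 5]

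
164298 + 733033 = 897331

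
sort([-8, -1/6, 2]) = [-8, -1/6, 2]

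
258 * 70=18060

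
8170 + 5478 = 13648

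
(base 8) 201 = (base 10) 129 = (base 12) a9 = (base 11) 108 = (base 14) 93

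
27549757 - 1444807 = 26104950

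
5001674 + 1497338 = 6499012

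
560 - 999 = -439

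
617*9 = 5553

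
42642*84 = 3581928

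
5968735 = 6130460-161725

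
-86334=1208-87542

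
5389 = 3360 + 2029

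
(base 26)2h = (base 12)59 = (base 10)69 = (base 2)1000101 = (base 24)2l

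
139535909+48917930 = 188453839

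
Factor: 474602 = 2^1*237301^1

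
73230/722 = 101 + 154/361≈101.43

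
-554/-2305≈0.240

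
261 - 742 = -481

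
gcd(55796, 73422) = 2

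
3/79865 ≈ 0.0000376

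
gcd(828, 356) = 4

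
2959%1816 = 1143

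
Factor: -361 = -1 * 19^2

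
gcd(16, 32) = 16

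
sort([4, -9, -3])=[-9, -3, 4]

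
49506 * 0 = 0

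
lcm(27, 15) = 135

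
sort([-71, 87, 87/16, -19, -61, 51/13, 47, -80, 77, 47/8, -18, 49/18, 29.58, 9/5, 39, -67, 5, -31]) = [-80, -71, -67, -61, -31, -19, -18, 9/5, 49/18, 51/13, 5, 87/16, 47/8, 29.58, 39, 47, 77, 87]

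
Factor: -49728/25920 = -1 * 3^(-3) * 5^(-1) * 7^1 * 37^1 = -259/135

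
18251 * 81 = 1478331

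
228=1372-1144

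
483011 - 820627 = -337616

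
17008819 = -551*(-30869)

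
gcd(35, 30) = 5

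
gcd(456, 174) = 6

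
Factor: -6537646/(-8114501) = 2^1 * 19^(-1) * 427079^(-1) * 3268823^1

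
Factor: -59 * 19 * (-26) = 2^1 * 13^1 * 19^1 * 59^1 = 29146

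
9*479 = 4311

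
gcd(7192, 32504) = 8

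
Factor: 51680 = 2^5 * 5^1 * 17^1 * 19^1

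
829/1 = 829 = 829.00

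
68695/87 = 789 + 52/87≈789.60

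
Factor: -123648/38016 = -1 * 2^1 * 3^ (-2) * 7^1 * 11^ (-1) * 23^1 = -322/99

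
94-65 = 29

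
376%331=45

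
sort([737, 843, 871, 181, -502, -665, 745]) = [-665, -502, 181, 737, 745, 843, 871]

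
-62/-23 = 2+16/23 ≈ 2.70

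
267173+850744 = 1117917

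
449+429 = 878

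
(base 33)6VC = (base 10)7569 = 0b1110110010001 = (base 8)16621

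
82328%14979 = 7433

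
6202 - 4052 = 2150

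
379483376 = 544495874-165012498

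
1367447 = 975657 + 391790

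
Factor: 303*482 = 2^1*3^1*101^1*241^1 = 146046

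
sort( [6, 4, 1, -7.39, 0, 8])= [-7.39, 0, 1, 4, 6, 8]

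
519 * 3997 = 2074443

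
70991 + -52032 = 18959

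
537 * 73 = 39201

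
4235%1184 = 683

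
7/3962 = 1/566 ≈ 0.00177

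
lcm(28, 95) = 2660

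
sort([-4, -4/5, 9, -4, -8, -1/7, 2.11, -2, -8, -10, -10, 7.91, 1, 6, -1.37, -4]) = [-10, -10, -8, -8, -4, -4, -4, -2, -1.37, -4/5, -1/7, 1, 2.11, 6, 7.91, 9]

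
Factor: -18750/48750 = -1*5^1*13^(-1) = -5/13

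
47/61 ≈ 0.770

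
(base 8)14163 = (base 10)6259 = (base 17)14b3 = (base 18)115d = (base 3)22120211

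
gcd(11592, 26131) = 7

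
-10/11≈-0.909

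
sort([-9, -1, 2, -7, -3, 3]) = [-9, -7, -3, -1, 2, 3]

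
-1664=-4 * 416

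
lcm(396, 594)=1188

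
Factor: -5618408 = -1*2^3*151^1*4651^1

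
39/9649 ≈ 0.00404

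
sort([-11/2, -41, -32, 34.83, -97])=[-97, -41, -32, -11/2, 34.83]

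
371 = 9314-8943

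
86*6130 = 527180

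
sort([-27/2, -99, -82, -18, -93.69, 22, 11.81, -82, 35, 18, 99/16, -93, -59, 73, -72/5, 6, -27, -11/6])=[-99, -93.69, -93, -82, -82, -59, -27, -18, -72/5, -27/2, -11/6, 6, 99/16, 11.81, 18, 22, 35, 73]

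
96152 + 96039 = 192191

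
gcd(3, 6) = 3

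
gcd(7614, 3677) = 1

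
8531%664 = 563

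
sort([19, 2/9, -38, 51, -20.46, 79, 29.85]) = [-38, -20.46, 2/9, 19, 29.85, 51, 79]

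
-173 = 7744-7917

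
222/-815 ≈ -0.272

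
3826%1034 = 724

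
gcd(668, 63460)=668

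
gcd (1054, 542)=2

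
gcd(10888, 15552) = 8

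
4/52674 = 2/26337≈0.0000759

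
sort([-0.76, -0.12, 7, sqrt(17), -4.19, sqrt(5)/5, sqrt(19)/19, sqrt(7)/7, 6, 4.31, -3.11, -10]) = [-10, -4.19, -3.11, -0.76, -0.12, sqrt(19)/19, sqrt(7)/7, sqrt(5)/5, sqrt(17), 4.31, 6, 7]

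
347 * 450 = 156150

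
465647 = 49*9503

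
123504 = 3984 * 31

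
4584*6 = 27504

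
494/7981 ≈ 0.0619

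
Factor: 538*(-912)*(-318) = 2^6*3^2*19^1*53^1*269^1 = 156028608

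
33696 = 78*432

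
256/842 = 128/421 ≈ 0.304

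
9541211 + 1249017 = 10790228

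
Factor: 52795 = 5^1*10559^1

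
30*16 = 480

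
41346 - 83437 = -42091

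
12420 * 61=757620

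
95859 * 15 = 1437885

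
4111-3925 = 186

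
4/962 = 2/481 ≈ 0.00416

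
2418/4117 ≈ 0.587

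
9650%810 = 740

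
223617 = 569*393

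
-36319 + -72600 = -108919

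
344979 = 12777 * 27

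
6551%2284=1983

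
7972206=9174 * 869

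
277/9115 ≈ 0.0304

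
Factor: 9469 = 17^1 * 557^1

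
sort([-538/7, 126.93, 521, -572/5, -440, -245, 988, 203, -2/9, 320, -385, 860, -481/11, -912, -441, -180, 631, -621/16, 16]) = [-912, -441, -440, -385, -245, -180, -572/5, -538/7, -481/11, -621/16, -2/9, 16, 126.93, 203, 320, 521, 631, 860, 988]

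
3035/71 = 42+53/71 ≈ 42.75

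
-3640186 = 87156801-90796987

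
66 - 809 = -743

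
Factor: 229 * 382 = 2^1 * 191^1 * 229^1 = 87478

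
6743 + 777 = 7520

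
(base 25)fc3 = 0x25ce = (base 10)9678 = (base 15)2d03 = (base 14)3754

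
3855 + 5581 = 9436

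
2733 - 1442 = 1291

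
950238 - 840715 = 109523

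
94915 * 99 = 9396585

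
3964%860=524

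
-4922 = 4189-9111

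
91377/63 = 10153/7 ≈ 1450.43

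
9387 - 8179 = 1208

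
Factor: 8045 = 5^1*1609^1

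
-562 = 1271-1833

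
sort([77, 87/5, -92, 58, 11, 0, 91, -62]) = [-92, -62, 0, 11, 87/5, 58, 77, 91]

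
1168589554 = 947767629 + 220821925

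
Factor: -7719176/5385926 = -1 * 2^2 * 7^(-1) * 13^(-1) * 101^(-1) * 293^(-1) * 964897^1 = -3859588/2692963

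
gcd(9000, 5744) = 8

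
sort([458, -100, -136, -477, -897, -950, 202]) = [-950, -897, -477, -136, -100, 202, 458]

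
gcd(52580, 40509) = 1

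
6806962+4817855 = 11624817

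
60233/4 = 15058+1/4 = 15058.25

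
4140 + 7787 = 11927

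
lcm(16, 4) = 16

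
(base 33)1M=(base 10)55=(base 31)1O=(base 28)1R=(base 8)67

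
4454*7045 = 31378430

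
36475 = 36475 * 1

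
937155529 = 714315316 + 222840213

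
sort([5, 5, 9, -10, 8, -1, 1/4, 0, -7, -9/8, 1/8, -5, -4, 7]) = [-10, -7, -5, -4, -9/8, -1, 0, 1/8, 1/4, 5, 5, 7, 8, 9]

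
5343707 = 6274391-930684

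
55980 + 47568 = 103548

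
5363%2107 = 1149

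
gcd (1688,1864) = 8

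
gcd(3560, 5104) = 8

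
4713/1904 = 2 + 905/1904 ≈ 2.48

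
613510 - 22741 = 590769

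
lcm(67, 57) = 3819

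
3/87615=1/29205 ≈ 0.0000342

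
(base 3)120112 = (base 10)419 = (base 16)1a3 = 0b110100011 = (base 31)dg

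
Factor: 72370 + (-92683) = -1 * 3^2 * 37^1 * 61^1 = -20313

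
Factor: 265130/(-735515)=-1*2^1*11^(-1)*43^(-1)*311^(-1)*26513^1=-53026/147103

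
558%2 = 0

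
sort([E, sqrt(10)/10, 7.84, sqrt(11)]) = [sqrt(10)/10, E, sqrt(11), 7.84]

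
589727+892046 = 1481773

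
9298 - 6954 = 2344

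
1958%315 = 68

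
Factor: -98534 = -1 * 2^1 * 19^1 * 2593^1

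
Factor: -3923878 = -1*2^1*7^1*280277^1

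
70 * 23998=1679860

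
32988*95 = 3133860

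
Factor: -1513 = -1*17^1*89^1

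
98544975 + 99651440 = 198196415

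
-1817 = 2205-4022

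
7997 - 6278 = 1719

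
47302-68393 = -21091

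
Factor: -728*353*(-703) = 2^3*7^1*13^1*19^1*37^1*353^1 = 180659752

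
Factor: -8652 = -1*2^2*3^1*7^1*103^1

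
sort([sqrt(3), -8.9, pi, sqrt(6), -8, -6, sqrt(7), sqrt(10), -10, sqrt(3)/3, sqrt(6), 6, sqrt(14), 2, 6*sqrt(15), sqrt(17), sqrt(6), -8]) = [-10, -8.9, -8, -8, -6, sqrt(3)/3, sqrt(3), 2, sqrt(6), sqrt(6), sqrt(6), sqrt(7), pi, sqrt(10), sqrt(14), sqrt(17), 6, 6*sqrt(15)]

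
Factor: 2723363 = 2723363^1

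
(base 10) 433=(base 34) cp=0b110110001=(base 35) cd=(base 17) 188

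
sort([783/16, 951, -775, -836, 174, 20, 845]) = [-836, -775, 20, 783/16, 174, 845, 951]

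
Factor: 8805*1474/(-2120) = -1*2^(-2)*3^1*11^1*53^(-1)*67^1*587^1 = -1297857/212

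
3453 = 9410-5957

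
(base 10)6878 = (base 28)8li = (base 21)fcb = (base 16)1ade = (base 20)h3i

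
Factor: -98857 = -1 * 11^2 * 19^1 * 43^1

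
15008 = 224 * 67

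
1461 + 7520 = 8981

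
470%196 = 78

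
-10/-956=5/478 ≈ 0.0105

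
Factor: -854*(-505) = 2^1*5^1*7^1*61^1*101^1 = 431270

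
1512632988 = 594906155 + 917726833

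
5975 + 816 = 6791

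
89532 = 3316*27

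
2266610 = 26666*85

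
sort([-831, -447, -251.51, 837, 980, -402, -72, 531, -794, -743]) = [-831, -794, -743, -447, -402, -251.51, -72, 531, 837, 980]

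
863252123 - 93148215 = 770103908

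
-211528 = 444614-656142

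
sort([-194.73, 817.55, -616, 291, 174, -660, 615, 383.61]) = [-660, -616, -194.73, 174, 291, 383.61, 615, 817.55]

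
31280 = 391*80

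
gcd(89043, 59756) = 1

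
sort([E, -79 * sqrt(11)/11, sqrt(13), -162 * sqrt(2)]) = [-162 * sqrt(2), -79 * sqrt(11)/11, E, sqrt(13)]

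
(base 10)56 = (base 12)48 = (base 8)70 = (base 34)1m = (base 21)2e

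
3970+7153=11123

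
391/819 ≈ 0.477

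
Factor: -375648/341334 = -1*2^4*3^(-3)*7^(-1)*13^1 = -208/189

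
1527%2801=1527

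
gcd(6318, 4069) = 13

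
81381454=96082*847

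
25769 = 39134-13365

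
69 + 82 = 151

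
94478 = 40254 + 54224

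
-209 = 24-233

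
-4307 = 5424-9731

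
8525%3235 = 2055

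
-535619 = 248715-784334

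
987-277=710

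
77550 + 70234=147784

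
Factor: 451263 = 3^1*359^1*419^1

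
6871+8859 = 15730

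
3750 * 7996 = 29985000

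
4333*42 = 181986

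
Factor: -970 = -1*2^1*5^1*97^1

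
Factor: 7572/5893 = 2^2 * 3^1 * 71^(-1) * 83^(-1) * 631^1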